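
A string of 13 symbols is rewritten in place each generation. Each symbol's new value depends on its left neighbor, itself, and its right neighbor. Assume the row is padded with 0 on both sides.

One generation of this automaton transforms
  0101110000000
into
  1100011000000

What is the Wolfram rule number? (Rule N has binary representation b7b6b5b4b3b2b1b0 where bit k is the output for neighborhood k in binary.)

86

position 4: 111 → 0  (bit 7 = 0)
position 5: 110 → 1  (bit 6 = 1)
position 2: 101 → 0  (bit 5 = 0)
position 6: 100 → 1  (bit 4 = 1)
position 3: 011 → 0  (bit 3 = 0)
position 1: 010 → 1  (bit 2 = 1)
position 0: 001 → 1  (bit 1 = 1)
position 7: 000 → 0  (bit 0 = 0)
bits b7..b0 = 01010110 = 86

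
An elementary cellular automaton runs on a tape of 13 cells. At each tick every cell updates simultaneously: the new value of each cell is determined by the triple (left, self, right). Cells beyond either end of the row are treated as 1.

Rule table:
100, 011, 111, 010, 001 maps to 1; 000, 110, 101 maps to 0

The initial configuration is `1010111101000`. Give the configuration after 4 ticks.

1011111100111

0010111001101
1110110111001
1100100110111
1011111100111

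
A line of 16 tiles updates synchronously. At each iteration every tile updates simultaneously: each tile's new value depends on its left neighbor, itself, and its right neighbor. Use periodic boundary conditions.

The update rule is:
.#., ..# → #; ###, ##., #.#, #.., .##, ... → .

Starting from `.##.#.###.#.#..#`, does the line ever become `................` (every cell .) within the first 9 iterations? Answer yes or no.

....#.....#.#.##
...##....##.#...
..#.....#...#...
.##....##..##...
#.....#...#.....
#....##..##....#
....#...#.....#.
...##..##....##.
..#...#.....#...
iteration 9 is ..#...#.....#..., still not uniform .

no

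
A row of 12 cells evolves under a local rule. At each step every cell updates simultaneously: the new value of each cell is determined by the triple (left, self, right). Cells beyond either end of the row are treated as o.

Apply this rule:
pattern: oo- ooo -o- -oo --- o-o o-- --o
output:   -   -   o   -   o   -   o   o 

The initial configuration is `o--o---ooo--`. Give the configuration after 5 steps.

-oooooo---oo
-------ooo--
ooooooo---oo
-------ooo--  (repeats step 2; period 2)
step 5: ooooooo---oo

ooooooo---oo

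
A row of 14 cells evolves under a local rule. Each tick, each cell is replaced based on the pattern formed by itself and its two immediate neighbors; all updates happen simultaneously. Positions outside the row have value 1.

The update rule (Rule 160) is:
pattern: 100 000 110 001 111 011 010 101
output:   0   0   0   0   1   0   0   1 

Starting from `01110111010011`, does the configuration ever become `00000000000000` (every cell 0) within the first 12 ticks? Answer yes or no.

yes

tick 1: 10101010100001
tick 2: 01010101000000
tick 3: 10101010000000
tick 4: 01010100000000
tick 5: 10101000000000
tick 6: 01010000000000
tick 7: 10100000000000
tick 8: 01000000000000
tick 9: 10000000000000
tick 10: 00000000000000
all cells are 0 at tick 10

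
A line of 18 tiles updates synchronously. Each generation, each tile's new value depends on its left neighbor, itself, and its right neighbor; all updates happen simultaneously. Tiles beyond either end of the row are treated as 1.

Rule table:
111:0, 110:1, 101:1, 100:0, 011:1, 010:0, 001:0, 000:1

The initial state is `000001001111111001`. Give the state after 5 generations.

011100001000001001
110101100011100001
011011101010101101
111110110101011111
000011111010110000

000011111010110000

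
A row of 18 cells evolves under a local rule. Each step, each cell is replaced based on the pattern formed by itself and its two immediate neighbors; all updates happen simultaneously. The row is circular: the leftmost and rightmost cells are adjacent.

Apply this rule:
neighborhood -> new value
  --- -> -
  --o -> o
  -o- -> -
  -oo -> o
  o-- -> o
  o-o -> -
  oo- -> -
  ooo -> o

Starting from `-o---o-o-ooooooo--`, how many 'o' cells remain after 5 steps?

step 1: o-o-o----oooooo-o-
step 2: -----o--oooooo----
step 3: ----o-ooooooo-o---
step 4: ---o--oooooo---o--
step 5: --o-ooooooo-o-o-o-
count of o: 11

11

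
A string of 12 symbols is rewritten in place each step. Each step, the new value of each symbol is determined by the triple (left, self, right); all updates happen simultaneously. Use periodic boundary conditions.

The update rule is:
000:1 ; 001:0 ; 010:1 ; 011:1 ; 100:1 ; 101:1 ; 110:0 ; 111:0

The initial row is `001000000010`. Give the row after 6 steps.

step 1: 101111111011
step 2: 011000000110
step 3: 010111110101
step 4: 111100001111
step 5: 000011101000
step 6: 111010011111

111010011111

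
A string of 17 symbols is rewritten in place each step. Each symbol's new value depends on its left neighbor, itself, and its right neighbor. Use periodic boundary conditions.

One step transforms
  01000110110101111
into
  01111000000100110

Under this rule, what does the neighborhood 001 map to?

At position 4 the neighborhood is 001; the next row has 1 there.

1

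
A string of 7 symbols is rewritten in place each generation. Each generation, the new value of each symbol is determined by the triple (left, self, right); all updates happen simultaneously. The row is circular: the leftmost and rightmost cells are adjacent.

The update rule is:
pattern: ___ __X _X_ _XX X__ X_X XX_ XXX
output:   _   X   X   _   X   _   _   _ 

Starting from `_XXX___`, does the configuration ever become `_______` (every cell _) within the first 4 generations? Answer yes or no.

X___X__
XX_XXXX
_______
all cells are _ at generation 3

yes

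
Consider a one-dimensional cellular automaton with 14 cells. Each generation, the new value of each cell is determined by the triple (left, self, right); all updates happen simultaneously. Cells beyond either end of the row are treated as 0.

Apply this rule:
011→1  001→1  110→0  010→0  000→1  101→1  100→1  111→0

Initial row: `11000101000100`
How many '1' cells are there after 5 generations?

10111010111011
01100101100110
11011011011101
10110110110010
01101101101101
count of 1: 9

9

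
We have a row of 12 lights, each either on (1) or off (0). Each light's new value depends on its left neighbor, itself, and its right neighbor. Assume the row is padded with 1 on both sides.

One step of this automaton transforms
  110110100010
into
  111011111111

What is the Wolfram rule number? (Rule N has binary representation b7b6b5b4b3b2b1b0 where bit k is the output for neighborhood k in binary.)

247

position 0: 111 → 1  (bit 7 = 1)
position 1: 110 → 1  (bit 6 = 1)
position 2: 101 → 1  (bit 5 = 1)
position 7: 100 → 1  (bit 4 = 1)
position 3: 011 → 0  (bit 3 = 0)
position 6: 010 → 1  (bit 2 = 1)
position 9: 001 → 1  (bit 1 = 1)
position 8: 000 → 1  (bit 0 = 1)
bits b7..b0 = 11110111 = 247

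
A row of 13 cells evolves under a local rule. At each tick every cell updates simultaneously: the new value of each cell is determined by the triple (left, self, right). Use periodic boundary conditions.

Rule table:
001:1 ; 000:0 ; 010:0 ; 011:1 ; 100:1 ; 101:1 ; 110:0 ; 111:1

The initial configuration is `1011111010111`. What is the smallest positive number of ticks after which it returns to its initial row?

13

tick 1: 0111110101111
tick 2: 1111101011110
tick 3: 1111010111101
tick 4: 1110101111011
tick 5: 1101011110111
tick 6: 1010111101111
tick 7: 0101111011111
tick 8: 1011110111110
tick 9: 0111101111101
tick 10: 1111011111010
tick 11: 1110111110101
tick 12: 1101111101011
tick 13: 1011111010111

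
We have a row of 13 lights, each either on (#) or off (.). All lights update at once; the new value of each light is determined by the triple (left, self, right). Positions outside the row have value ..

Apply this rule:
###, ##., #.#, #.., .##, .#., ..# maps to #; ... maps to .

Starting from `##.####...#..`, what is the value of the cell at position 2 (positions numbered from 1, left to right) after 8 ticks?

#

########.###.
#############
#############  (fixed point — unchanged through tick 8)
position 2 holds #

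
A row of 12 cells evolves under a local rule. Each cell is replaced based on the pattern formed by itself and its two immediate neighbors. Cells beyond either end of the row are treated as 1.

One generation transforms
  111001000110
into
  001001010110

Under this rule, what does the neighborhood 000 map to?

1

At position 7 the neighborhood is 000; the next row has 1 there.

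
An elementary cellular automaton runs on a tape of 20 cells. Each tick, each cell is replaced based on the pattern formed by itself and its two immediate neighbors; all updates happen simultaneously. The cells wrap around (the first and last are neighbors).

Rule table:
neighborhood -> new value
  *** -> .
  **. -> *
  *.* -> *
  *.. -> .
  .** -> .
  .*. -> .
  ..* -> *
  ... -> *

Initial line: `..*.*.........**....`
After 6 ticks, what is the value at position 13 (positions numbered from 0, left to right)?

.

**.*..********.*.***
.**..*.......**.*...
*.*.*..******.**..**
**.*..*.....**.*.*..
.**..*..****.**.*..*
*.*.*..*...**.**..*.
position 13 holds .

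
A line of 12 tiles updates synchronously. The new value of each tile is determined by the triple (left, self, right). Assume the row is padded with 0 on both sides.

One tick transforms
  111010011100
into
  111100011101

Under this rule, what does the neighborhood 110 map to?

1

At position 2 the neighborhood is 110; the next row has 1 there.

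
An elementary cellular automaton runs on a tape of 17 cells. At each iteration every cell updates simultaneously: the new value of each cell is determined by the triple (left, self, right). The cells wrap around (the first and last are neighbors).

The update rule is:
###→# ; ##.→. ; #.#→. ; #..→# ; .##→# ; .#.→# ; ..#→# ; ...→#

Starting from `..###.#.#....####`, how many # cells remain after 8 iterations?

iteration 1: ####..#.########.
iteration 2: ###.###.#######..
iteration 3: ##..##..######.##
iteration 4: #.###.#######..##
iteration 5: ..##..######.####
iteration 6: ###.#######..###.
iteration 7: ##..######.####..
iteration 8: #.#######..###.##
count of #: 13

13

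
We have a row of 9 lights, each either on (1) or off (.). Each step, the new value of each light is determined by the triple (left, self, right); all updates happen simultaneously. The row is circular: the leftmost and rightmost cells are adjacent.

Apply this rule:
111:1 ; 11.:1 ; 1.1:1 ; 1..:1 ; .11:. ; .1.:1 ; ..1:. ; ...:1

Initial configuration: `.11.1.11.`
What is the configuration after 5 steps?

..1111.11
1..1111.1
11..1111.
.11..1111
1.11..111

1.11..111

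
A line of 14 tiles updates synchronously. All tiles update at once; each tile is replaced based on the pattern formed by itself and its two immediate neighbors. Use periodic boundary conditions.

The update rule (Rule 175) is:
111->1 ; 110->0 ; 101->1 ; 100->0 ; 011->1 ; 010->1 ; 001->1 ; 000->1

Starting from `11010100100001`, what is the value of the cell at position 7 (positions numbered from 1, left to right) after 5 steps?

1

10111101101111
01111011011111
11110110111110
11101101111101
11011011111011
position 7 holds 1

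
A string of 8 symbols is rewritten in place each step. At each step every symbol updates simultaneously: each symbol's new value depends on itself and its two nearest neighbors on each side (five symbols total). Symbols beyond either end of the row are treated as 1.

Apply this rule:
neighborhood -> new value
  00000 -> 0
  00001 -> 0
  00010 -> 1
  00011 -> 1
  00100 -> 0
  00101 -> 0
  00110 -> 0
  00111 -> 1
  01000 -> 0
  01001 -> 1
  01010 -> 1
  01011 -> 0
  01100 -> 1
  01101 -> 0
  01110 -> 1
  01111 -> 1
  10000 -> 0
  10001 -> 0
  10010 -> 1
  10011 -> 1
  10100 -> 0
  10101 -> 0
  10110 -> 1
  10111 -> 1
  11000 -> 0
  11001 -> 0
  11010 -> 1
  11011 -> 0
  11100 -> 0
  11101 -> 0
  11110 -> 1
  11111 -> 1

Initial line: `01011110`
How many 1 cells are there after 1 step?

4

10011100
count of 1: 4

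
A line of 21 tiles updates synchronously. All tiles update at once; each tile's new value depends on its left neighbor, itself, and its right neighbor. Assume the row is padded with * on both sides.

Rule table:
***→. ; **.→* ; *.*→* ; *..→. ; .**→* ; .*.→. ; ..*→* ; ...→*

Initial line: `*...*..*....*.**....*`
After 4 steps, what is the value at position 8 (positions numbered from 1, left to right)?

step 1: *.**..*..***.***.****
step 2: ****.*..**.***.***...
step 3: ...**..*****.***.*.**
step 4: .****.**...***.**.**.
position 8 holds *

*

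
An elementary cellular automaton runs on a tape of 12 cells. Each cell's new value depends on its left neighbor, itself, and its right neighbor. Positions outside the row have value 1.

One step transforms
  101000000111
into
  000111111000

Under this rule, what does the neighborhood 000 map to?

1

At position 4 the neighborhood is 000; the next row has 1 there.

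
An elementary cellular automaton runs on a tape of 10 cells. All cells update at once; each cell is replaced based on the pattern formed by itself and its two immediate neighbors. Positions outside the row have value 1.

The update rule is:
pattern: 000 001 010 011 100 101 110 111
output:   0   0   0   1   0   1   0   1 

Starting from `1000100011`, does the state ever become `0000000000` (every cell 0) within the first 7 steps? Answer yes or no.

no

step 1: 0000000011
step 2: 0000000011  (fixed point — unchanged through step 7)
step 7 is 0000000011, still not uniform 0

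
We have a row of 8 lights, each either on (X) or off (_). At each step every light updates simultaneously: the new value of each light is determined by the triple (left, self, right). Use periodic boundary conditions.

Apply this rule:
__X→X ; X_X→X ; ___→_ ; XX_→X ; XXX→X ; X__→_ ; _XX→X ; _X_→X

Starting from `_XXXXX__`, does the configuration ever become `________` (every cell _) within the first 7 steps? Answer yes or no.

XXXXXX__
XXXXXX_X
XXXXXXXX
XXXXXXXX  (fixed point — unchanged through step 7)
step 7 is XXXXXXXX, still not uniform _

no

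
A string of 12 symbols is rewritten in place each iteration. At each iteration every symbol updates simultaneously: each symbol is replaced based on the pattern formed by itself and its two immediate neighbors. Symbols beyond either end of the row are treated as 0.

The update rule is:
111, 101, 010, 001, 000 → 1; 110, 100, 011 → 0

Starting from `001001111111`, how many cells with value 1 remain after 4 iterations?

9

111010111110
010111011100
111010101001
010111111011
count of 1: 9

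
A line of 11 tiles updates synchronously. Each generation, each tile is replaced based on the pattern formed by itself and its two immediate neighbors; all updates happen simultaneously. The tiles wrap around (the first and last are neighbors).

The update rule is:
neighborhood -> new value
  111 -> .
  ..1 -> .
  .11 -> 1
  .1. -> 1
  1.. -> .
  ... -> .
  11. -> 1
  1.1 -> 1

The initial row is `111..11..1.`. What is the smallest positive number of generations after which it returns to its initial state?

2

1.1..11..11
111..11..1.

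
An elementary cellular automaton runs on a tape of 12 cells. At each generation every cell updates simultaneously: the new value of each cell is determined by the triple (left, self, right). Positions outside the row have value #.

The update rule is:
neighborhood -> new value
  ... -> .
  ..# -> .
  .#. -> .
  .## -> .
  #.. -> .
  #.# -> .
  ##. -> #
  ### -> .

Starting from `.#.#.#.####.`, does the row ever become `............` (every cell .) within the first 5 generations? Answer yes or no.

..........#.
............
all cells are . at generation 2

yes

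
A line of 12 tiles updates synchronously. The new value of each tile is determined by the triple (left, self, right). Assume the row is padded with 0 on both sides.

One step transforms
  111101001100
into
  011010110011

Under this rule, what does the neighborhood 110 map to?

0

At position 3 the neighborhood is 110; the next row has 0 there.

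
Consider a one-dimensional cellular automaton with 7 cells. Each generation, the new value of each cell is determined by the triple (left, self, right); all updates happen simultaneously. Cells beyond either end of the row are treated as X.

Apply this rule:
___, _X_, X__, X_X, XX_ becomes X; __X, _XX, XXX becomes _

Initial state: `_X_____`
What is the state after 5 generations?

XX___XX

generation 1: XXXXXX_
generation 2: _____XX
generation 3: XXXX___
generation 4: ___XXX_
generation 5: XX___XX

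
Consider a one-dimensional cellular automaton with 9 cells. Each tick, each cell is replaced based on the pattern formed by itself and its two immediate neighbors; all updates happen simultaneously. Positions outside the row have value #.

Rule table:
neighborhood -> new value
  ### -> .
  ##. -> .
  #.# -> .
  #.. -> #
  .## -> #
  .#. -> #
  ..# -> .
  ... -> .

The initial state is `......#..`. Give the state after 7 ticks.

#.....##.
.#....#..
.##...##.
.#.#..#..
.#.##.##.
.#.#..#..  (repeats tick 4; period 2)
tick 7: .#.##.##.

.#.##.##.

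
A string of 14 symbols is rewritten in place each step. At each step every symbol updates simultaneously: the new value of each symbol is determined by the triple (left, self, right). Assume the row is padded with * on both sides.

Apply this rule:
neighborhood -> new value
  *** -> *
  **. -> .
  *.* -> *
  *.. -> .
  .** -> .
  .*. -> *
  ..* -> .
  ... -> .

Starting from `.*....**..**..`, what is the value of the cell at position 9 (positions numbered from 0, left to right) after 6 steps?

step 1: **............
step 2: *.............
step 3: ..............
step 4: ..............  (fixed point — unchanged through step 6)
position 9 holds .

.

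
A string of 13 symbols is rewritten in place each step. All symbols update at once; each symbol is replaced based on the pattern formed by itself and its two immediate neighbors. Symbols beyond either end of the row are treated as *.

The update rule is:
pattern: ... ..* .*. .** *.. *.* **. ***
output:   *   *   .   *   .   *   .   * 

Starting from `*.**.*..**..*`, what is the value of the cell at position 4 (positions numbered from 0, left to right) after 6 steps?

.**.*..**..**
**.*..**..***
*.*..**..****
.*..**..*****
*..**..******
..**..*******
position 4 holds .

.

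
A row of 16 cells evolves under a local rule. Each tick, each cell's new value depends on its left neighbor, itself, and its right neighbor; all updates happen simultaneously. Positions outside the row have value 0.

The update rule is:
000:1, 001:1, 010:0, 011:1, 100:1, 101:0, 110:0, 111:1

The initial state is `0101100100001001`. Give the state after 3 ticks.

1101101111011000

tick 1: 1001011011110110
tick 2: 0110010011100101
tick 3: 1101101111011000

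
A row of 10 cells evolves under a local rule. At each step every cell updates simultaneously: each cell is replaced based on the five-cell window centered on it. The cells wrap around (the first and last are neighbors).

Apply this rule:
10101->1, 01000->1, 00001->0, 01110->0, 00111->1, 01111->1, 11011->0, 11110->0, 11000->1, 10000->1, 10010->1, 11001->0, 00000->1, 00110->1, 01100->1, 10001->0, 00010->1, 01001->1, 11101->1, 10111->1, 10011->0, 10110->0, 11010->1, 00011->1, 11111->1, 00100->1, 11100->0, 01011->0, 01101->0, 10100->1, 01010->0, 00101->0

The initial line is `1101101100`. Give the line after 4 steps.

1011101111

1000000100
1111101111
1110101111
1011101111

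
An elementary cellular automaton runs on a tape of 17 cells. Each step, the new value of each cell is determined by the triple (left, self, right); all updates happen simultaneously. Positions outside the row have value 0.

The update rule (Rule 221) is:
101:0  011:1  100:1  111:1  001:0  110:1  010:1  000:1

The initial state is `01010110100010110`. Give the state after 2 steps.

01010110111010111

01010110111010111
01010110111010111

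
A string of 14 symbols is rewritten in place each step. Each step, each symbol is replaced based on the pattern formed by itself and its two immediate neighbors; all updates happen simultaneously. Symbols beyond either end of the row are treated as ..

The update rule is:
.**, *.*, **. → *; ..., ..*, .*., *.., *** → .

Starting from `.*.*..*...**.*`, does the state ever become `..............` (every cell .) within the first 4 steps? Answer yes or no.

yes

..*.......***.
..........*.*.
...........*..
..............
all cells are . at step 4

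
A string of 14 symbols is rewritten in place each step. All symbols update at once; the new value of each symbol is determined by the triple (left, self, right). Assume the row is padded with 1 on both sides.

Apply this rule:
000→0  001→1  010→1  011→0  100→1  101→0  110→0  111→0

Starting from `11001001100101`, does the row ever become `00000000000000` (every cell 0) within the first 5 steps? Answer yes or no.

yes

00111110011100
11000001100011
00100010010100
11110111110111
00000000000000
all cells are 0 at step 5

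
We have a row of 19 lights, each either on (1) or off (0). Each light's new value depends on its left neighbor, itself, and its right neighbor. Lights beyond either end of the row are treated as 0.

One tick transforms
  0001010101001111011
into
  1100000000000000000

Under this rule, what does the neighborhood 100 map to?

At position 10 the neighborhood is 100; the next row has 0 there.

0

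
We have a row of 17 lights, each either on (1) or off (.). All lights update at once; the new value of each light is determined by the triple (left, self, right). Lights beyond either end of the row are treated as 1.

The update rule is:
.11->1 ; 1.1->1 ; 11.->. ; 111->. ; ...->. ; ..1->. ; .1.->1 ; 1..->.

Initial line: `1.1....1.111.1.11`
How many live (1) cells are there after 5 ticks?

.11....111..1111.
11.....1....1...1
.......1....1...1
.......1....1...1  (fixed point — unchanged through tick 5)
count of 1: 3

3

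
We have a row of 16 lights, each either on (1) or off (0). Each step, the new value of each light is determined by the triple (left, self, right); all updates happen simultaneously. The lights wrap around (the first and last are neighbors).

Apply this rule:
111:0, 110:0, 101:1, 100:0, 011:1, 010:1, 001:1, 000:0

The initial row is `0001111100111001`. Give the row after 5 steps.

0000011000110011

step 1: 0011000001100011
step 2: 0110000011000110
step 3: 1100000110001100
step 4: 1000001100011001
step 5: 0000011000110011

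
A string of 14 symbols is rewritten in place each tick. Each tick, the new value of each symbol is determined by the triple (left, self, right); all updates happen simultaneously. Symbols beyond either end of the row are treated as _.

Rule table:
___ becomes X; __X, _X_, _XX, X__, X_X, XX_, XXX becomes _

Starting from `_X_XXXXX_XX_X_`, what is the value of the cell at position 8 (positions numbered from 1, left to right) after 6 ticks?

______________
XXXXXXXXXXXXXX
______________  (repeats tick 1; period 2)
tick 6: XXXXXXXXXXXXXX
position 8 holds X

X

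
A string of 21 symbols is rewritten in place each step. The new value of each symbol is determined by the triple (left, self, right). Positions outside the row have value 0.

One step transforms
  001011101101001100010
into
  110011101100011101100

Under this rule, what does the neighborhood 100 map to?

At position 12 the neighborhood is 100; the next row has 0 there.

0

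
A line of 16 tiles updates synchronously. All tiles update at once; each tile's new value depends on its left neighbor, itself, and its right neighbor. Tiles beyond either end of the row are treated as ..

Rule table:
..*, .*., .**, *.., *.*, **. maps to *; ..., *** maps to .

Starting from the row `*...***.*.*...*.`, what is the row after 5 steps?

step 1: **.**.******.***
step 2: *******....***.*
step 3: *.....**..**.***
step 4: **...*********.*
step 5: ***.**.......***

***.**.......***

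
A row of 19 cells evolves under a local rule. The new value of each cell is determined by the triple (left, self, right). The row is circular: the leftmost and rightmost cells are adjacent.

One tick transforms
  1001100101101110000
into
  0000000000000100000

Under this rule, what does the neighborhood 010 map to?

0

At position 0 the neighborhood is 010; the next row has 0 there.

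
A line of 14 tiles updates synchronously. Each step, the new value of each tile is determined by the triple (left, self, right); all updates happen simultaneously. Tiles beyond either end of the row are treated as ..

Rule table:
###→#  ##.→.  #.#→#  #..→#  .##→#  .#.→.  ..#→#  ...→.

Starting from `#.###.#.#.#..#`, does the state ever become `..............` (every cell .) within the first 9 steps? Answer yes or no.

.###.#.#.#.##.
###.#.#.#.##.#
##.#.#.#.##.#.
#.#.#.#.##.#.#
.#.#.#.##.#.#.
#.#.#.##.#.#.#
.#.#.##.#.#.#.
#.#.##.#.#.#.#
.#.##.#.#.#.#.
step 9 is .#.##.#.#.#.#., still not uniform .

no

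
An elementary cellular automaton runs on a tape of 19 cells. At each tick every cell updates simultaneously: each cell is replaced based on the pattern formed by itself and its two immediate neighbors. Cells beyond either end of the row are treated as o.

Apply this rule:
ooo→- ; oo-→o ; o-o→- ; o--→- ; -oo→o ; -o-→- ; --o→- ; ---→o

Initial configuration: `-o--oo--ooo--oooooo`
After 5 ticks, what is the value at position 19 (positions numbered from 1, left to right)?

----oo--o-o--o-----
-oo-oo---------ooo-
-oo-oo-ooooooo-o-o-
-oo-oo-o-----o-----
-oo-oo---ooo---ooo-
position 19 holds -

-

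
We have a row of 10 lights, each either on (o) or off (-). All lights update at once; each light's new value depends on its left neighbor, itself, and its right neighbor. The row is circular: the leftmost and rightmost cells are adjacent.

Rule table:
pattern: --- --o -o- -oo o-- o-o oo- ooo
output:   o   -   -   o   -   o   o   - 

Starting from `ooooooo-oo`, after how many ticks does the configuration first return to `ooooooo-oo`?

tick 1: ------ooo-
tick 2: ooooo-o-o-
tick 3: o---oo-o-o
tick 4: o-o-ooo-oo
tick 5: oo-oo-ooo-
tick 6: ooooooo-oo

6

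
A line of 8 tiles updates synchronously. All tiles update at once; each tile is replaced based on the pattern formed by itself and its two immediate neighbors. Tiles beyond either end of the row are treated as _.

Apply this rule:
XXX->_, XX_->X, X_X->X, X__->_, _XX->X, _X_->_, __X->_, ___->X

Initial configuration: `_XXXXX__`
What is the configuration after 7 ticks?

_X___X_X
___X__X_
XX______
XX_XXXXX
XXXX___X
X__X_X__
____X__X

____X__X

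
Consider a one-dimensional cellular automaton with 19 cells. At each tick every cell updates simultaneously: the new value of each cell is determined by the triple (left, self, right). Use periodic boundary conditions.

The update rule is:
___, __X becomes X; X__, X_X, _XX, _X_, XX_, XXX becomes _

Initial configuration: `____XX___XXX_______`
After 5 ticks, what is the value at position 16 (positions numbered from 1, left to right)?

X

XXXX___XX____XXXXXX
_____XX___XXX______
XXXXX___XX____XXXXX
______XX___XXX_____
XXXXXX___XX____XXXX
position 16 holds X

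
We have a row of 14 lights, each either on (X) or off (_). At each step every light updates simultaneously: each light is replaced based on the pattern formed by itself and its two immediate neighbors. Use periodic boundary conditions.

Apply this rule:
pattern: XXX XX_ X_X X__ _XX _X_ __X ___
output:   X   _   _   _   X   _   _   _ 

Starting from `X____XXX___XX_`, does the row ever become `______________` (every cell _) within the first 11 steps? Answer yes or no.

_____XX____X__
_____X________
______________
all cells are _ at step 3

yes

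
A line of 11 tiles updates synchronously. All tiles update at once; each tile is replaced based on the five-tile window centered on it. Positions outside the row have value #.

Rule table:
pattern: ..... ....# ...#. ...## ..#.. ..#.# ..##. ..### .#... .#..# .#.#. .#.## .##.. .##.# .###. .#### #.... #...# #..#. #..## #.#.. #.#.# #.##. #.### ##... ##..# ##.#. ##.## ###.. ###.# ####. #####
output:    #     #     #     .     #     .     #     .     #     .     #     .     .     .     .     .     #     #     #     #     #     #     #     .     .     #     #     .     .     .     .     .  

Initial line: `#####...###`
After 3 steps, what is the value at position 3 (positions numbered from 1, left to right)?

.

step 1: ......#....
step 2: .#########.
step 3: ...........
position 3 holds .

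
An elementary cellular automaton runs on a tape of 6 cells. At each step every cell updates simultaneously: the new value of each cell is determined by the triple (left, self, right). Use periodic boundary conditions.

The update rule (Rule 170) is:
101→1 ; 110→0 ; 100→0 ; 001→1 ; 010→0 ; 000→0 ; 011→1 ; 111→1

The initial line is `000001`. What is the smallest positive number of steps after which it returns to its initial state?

6

000010
000100
001000
010000
100000
000001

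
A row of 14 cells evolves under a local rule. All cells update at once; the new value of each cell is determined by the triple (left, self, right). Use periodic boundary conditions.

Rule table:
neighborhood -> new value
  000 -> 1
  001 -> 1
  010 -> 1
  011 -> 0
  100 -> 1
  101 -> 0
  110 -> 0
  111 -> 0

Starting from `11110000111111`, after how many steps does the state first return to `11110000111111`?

2

step 1: 00001111000000
step 2: 11110000111111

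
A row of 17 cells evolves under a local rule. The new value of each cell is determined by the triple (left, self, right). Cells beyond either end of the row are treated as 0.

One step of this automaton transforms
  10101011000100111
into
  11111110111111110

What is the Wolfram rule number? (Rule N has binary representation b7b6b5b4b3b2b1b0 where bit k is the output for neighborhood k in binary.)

191

position 15: 111 → 1  (bit 7 = 1)
position 7: 110 → 0  (bit 6 = 0)
position 1: 101 → 1  (bit 5 = 1)
position 8: 100 → 1  (bit 4 = 1)
position 6: 011 → 1  (bit 3 = 1)
position 0: 010 → 1  (bit 2 = 1)
position 10: 001 → 1  (bit 1 = 1)
position 9: 000 → 1  (bit 0 = 1)
bits b7..b0 = 10111111 = 191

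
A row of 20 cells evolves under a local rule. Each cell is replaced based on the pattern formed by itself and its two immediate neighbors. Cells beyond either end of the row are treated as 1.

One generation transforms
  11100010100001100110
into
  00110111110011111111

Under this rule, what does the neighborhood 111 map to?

0

At position 0 the neighborhood is 111; the next row has 0 there.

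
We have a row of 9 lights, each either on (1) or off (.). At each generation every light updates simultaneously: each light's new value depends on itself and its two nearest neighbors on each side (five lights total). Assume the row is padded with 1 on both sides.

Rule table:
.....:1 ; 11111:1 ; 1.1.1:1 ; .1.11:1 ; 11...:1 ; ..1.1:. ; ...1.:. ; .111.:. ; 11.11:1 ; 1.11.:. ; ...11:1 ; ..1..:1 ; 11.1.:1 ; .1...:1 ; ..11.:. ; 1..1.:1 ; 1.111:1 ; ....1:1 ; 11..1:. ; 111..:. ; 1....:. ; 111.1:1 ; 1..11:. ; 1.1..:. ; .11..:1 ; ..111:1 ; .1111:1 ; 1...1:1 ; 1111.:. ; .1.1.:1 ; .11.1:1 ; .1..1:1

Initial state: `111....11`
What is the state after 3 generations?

.1.111111

1..1.1111
..1.11111
.1.111111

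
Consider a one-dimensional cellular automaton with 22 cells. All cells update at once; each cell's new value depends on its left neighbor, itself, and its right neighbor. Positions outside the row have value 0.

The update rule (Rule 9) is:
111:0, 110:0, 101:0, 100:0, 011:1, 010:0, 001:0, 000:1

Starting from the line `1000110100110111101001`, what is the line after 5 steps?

0000111000001111010000

step 1: 0010100000100100000000
step 2: 1000001110000001111111
step 3: 0011101000111101000000
step 4: 1010000010100000011111
step 5: 0000111000001111010000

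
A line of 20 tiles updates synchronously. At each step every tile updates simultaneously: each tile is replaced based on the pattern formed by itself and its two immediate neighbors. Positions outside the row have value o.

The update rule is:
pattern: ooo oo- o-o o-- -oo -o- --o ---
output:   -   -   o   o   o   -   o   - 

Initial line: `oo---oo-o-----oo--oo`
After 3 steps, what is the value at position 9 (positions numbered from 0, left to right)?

--o-oo-o-o---oo-ooo-
oo-oo-o-o-o-oo-oo--o
--oo-o-o-o-oo-oo-ooo
position 9 holds o

o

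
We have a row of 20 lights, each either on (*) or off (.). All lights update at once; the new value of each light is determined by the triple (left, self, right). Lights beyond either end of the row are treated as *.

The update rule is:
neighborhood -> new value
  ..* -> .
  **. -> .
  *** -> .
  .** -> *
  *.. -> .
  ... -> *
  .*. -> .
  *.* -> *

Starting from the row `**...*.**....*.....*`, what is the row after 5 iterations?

...*..**..**...***.*
.*....*...*..*.*..**
*..**...*.....*...*.
...*..*...***...*..*
.*......*.*...*....*

.*......*.*...*....*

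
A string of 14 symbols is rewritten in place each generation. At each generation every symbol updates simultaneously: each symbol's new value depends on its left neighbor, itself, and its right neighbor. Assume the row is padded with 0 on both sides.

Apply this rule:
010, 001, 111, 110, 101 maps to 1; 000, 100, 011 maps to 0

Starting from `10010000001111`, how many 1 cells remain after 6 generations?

10110000010111
11010000111011
01110001011101
10110011101111
11010101110111
01111110111011
count of 1: 11

11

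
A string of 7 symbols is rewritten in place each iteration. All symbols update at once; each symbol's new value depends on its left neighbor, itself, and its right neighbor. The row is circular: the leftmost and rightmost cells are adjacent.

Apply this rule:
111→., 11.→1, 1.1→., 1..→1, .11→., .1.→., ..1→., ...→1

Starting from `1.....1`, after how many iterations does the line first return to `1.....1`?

11111..
....11.
111..11
..11...
1..1111
11.....
.11111.
.....11
1111..1
...11..
11..111
.11....
..11111
1.....1

14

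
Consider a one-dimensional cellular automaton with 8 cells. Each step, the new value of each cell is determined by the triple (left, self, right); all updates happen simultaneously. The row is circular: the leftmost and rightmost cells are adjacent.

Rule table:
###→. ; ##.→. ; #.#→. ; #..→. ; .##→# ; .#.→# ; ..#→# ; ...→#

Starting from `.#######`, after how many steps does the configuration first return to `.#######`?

.#......
##.#####
...#....
####.###
.....#..
######.#
.......#
.#######

8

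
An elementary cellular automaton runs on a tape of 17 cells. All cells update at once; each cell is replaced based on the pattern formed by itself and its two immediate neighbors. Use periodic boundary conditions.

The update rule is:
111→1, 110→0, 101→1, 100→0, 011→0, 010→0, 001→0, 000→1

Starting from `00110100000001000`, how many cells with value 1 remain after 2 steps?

10001001111100011
00100000111001001
count of 1: 6

6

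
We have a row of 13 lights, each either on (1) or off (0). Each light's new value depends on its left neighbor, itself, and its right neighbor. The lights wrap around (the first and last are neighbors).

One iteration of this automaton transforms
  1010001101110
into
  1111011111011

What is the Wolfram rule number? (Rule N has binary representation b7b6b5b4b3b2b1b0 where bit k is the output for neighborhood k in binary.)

position 10: 111 → 0  (bit 7 = 0)
position 7: 110 → 1  (bit 6 = 1)
position 1: 101 → 1  (bit 5 = 1)
position 3: 100 → 1  (bit 4 = 1)
position 6: 011 → 1  (bit 3 = 1)
position 0: 010 → 1  (bit 2 = 1)
position 5: 001 → 1  (bit 1 = 1)
position 4: 000 → 0  (bit 0 = 0)
bits b7..b0 = 01111110 = 126

126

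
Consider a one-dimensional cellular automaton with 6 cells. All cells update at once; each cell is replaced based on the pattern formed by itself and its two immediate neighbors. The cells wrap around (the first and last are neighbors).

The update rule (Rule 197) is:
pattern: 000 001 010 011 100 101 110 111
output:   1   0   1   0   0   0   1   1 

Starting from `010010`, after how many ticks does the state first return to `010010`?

010010

1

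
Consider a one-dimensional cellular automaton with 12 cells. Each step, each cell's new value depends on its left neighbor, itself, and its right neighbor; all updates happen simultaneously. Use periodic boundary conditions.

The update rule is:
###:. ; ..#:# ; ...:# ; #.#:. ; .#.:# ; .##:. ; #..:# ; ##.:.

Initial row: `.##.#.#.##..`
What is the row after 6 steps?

step 1: #...#.#...##
step 2: .####.####..
step 3: #.........##
step 4: .#########..
step 5: #.........##  (repeats step 3; period 2)
step 6: .#########..

.#########..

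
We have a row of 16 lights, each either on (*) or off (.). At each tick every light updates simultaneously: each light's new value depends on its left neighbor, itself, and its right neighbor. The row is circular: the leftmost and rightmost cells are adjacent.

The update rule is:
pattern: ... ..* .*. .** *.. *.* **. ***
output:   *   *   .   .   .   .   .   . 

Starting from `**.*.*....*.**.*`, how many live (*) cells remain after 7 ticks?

3

tick 1: .......***......
tick 2: *******....*****
tick 3: ........***.....
tick 4: ********....****
tick 5: .........***....
tick 6: *********....***
tick 7: ..........***...
count of *: 3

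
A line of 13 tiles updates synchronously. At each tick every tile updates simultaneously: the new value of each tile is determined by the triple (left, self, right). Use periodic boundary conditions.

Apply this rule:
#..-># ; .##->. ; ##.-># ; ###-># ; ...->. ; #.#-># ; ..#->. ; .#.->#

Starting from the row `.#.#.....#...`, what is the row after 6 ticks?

.##...####...

.####....##..
..####....##.
...####....##
#...####....#
##...####....
.##...####...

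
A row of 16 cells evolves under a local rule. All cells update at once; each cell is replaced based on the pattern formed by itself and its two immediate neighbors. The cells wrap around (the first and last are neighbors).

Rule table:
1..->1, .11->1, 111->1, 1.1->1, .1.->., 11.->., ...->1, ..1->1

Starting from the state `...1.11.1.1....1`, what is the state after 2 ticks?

11.11.1.1.1111.1

111.11.1.1.1111.
11.11.1.1.1111.1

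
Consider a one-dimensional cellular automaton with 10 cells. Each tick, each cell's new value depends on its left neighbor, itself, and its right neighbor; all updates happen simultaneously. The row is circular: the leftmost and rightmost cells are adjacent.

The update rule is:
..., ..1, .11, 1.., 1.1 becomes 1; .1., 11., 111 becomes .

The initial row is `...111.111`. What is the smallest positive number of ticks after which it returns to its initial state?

1111..11..
1...111.11
.1111..11.
11...111.1
..1111..11
111...111.
1..1111..1
.111...111
11..1111..
1.111...11
.11..1111.
11.111...1
..11..1111
111.111...
1..11..111
.111.111..
11..11..11
..111.111.
111..11..1
...111.111

20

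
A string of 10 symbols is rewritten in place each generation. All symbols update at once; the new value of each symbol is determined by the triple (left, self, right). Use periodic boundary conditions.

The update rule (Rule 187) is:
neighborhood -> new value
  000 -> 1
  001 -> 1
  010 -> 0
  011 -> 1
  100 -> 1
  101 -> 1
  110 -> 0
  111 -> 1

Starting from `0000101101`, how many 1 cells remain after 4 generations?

7

generation 1: 1111011010
generation 2: 1110110101
generation 3: 1101101011
generation 4: 1011010111
count of 1: 7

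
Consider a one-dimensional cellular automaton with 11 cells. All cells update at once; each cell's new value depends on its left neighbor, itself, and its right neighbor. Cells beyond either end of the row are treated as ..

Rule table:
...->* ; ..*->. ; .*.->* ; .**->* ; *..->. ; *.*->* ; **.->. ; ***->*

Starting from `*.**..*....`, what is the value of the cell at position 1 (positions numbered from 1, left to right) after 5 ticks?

***...*.***
**..*.****.
*...*****..
*.*.****..*
*******...*
position 1 holds *

*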